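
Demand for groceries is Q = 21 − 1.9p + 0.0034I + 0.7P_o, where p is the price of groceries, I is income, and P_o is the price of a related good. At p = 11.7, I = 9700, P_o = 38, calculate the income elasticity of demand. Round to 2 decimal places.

Evaluating quantity at (p, I, P_o) gives Q = 21 − 1.9(11.7) + 0.0034(9700) + 0.7(38) = 21 − 22.23 + 32.98 + 26.6 = 58.35.
∂Q/∂I = +0.0034, so E_I = 0.0034·(9700/58.35) ≈ 0.57.
E_I ∈ (0,1): normal good (necessity).

0.57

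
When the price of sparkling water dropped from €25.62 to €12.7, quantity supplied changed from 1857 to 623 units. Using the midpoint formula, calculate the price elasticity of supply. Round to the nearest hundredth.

1.48

%ΔQ = (623 − 1857)/[(1857 + 623)/2] = -1234/1240 ≈ -0.9952.
%Δp = (12.7 − 25.62)/[(25.62 + 12.7)/2] = -12.92/19.16 ≈ -0.6743.
Arc elasticity E = %ΔQ/%Δp ≈ -0.9952/-0.6743 ≈ 1.48.
|E| > 1: supply is elastic over this range.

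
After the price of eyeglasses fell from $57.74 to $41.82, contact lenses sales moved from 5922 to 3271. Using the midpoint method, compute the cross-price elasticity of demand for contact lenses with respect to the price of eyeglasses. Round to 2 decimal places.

%ΔQ_x = (3271 − 5922)/[(5922+3271)/2] = -2651/4596.5 ≈ -0.5767.
%ΔP_y = (41.82 − 57.74)/[(57.74+41.82)/2] ≈ -0.3198.
E_xy = -0.5767/-0.3198 ≈ 1.80.
E_xy > 0, so contact lenses and eyeglasses are substitutes.

1.80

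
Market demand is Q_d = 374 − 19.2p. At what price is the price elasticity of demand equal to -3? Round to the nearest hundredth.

Set −bp/(a − bp) = −3 ⇒ bp = 3(a − bp) ⇒ bp(1+3) = 3·a.
p = 3·374/(19.2·4) ≈ 14.61.

14.61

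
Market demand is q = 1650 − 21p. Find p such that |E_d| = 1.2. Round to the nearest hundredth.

Set −bp/(a − bp) = −1.2 ⇒ bp = 1.2(a − bp) ⇒ bp(1+1.2) = 1.2·a.
p = 1.2·1650/(21·2.2) ≈ 42.86.

42.86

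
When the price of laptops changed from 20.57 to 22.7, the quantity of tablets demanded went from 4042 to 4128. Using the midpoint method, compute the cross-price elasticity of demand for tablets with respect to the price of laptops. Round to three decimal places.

0.214

%ΔQ_x = (4128 − 4042)/[(4042+4128)/2] = 86/4085 ≈ 0.0211.
%ΔP_y = (22.7 − 20.57)/[(20.57+22.7)/2] ≈ 0.0985.
E_xy = 0.0211/0.0985 ≈ 0.214.
E_xy > 0, so tablets and laptops are substitutes.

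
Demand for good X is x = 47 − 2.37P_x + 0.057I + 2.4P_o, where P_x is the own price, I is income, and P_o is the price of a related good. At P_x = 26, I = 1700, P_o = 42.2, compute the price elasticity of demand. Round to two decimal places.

-0.34

x = 47 − 2.37(26) + 0.057(1700) + 2.4(42.2) = 47 − 61.62 + 96.9 + 101.28 = 183.56.
∂x/∂P_x = −2.37, so E_p = (−2.37)·(26/183.56) ≈ -0.34.
|E_p| < 1: demand is inelastic.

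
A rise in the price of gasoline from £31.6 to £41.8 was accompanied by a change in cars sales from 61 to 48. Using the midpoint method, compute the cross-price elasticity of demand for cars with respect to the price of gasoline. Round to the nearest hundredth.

-0.86

%ΔQ_x = (48 − 61)/[(61+48)/2] = -13/54.5 ≈ -0.2385.
%ΔP_y = (41.8 − 31.6)/[(31.6+41.8)/2] ≈ 0.2779.
E_xy = -0.2385/0.2779 ≈ -0.86.
E_xy < 0, so cars and gasoline are complements.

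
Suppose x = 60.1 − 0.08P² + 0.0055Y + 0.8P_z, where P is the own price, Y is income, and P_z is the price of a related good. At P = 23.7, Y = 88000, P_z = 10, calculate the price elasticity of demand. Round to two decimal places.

Evaluating quantity at (P, Y, P_z) gives x = 60.1 − 0.08(23.7)² + 0.0055(88000) + 0.8(10) = 60.1 − 44.9352 + 484 + 8 = 507.1648.
∂x/∂P = −2·0.08·P = -3.792, so E_p = -3.792·(23.7/507.1648) ≈ -0.18.
|E_p| < 1: demand is inelastic.

-0.18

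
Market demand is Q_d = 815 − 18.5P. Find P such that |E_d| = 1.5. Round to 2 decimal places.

Set −bP/(a − bP) = −1.5 ⇒ bP = 1.5(a − bP) ⇒ bP(1+1.5) = 1.5·a.
P = 1.5·815/(18.5·2.5) ≈ 26.43.

26.43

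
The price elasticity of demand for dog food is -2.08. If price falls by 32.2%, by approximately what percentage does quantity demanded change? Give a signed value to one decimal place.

67.0

%ΔQ ≈ E × %ΔP = (-2.08) × (-32.2%) ≈ 67.0%.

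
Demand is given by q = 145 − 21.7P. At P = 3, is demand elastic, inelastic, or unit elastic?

inelastic

At P = 3, q = 79.9.
dq/dP = −21.7.
Point elasticity E = (dq/dP)·(P/q) = -21.7 × 3/79.9 ≈ -0.815.
|E| ≈ 0.815 < 1, so demand is inelastic.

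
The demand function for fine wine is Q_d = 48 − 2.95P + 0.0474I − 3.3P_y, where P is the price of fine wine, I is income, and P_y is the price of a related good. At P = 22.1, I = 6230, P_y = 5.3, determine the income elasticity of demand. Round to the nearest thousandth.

Substituting, Q_d = 48 − 2.95(22.1) + 0.0474(6230) − 3.3(5.3) = 48 − 65.195 + 295.302 − 17.49 = 260.617.
∂Q_d/∂I = +0.0474, so E_I = 0.0474·(6230/260.617) ≈ 1.133.
E_I > 1: normal good (luxury).

1.133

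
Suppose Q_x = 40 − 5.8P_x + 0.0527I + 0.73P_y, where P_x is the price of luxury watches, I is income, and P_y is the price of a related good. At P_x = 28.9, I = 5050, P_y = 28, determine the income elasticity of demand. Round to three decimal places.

1.674

Substituting, Q_x = 40 − 5.8(28.9) + 0.0527(5050) + 0.73(28) = 40 − 167.62 + 266.135 + 20.44 = 158.955.
∂Q_x/∂I = +0.0527, so E_I = 0.0527·(5050/158.955) ≈ 1.674.
E_I > 1: normal good (luxury).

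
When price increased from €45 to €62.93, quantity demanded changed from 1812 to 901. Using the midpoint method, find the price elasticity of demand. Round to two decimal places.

-2.02

%ΔQ = (901 − 1812)/[(1812 + 901)/2] = -911/1356.5 ≈ -0.6716.
%Δp = (62.93 − 45)/[(45 + 62.93)/2] = 17.93/53.965 ≈ 0.3323.
Arc elasticity E = %ΔQ/%Δp ≈ -0.6716/0.3323 ≈ -2.02.
|E| > 1: demand is elastic over this range.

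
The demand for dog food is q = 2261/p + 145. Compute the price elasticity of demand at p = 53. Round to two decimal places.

At p = 53, q = 187.6604.
dq/dp = −2261/p² = −0.8049.
Point elasticity E = (dq/dp)·(p/q) = -0.8049 × 53/187.6604 ≈ -0.23.
|E| < 1, so demand is inelastic at this price.

-0.23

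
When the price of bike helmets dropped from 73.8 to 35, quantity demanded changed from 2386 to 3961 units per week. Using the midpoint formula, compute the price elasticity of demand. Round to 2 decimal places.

-0.70

%Δq = (3961 − 2386)/[(2386 + 3961)/2] = 1575/3173.5 ≈ 0.4963.
%ΔP = (35 − 73.8)/[(73.8 + 35)/2] = -38.8/54.4 ≈ -0.7132.
Arc elasticity E = %Δq/%ΔP ≈ 0.4963/-0.7132 ≈ -0.70.
|E| < 1: demand is inelastic over this range.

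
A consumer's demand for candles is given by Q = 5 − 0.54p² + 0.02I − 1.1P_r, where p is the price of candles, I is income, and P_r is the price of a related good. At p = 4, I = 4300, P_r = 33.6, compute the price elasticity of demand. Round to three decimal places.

-0.381

Q = 5 − 0.54(4)² + 0.02(4300) − 1.1(33.6) = 5 − 8.64 + 86 − 36.96 = 45.4.
∂Q/∂p = −2·0.54·p = -4.32, so E_p = -4.32·(4/45.4) ≈ -0.381.
|E_p| < 1: demand is inelastic.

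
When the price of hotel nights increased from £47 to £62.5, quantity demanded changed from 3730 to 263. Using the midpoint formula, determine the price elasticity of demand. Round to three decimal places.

-6.134

%ΔQ = (263 − 3730)/[(3730 + 263)/2] = -3467/1996.5 ≈ -1.7365.
%ΔP = (62.5 − 47)/[(47 + 62.5)/2] = 15.5/54.75 ≈ 0.2831.
Arc elasticity E = %ΔQ/%ΔP ≈ -1.7365/0.2831 ≈ -6.134.
|E| > 1: demand is elastic over this range.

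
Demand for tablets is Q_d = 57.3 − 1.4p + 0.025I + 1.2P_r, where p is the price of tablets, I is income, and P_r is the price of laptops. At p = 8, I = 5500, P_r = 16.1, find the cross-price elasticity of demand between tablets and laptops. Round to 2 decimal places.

Q_d = 57.3 − 1.4(8) + 0.025(5500) + 1.2(16.1) = 57.3 − 11.2 + 137.5 + 19.32 = 202.92.
∂Q_d/∂P_r = +1.2, so E_xy = 1.2·(16.1/202.92) ≈ 0.10.
E_xy > 0: the goods are substitutes.

0.10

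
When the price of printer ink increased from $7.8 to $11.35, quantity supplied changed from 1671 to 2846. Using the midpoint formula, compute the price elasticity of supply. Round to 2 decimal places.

1.40

%Δq = (2846 − 1671)/[(1671 + 2846)/2] = 1175/2258.5 ≈ 0.5203.
%Δp = (11.35 − 7.8)/[(7.8 + 11.35)/2] = 3.55/9.575 ≈ 0.3708.
Arc elasticity E = %Δq/%Δp ≈ 0.5203/0.3708 ≈ 1.40.
|E| > 1: supply is elastic over this range.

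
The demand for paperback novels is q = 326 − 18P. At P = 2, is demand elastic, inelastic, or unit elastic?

At P = 2, q = 290.
dq/dP = −18.
Point elasticity E = (dq/dP)·(P/q) = -18 × 2/290 ≈ -0.124.
|E| ≈ 0.124 < 1, so demand is inelastic.

inelastic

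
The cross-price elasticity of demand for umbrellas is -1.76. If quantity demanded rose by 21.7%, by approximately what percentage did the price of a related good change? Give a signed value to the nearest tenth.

-12.3

%ΔQ ≈ E × %ΔP_y ⇒ %ΔP_y = %ΔQ / E = (21.7%)/(-1.76) ≈ -12.3%.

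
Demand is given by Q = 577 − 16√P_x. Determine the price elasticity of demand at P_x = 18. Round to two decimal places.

-0.07

At P_x = 18, Q = 509.1177.
dQ/dP_x = −16/(2√P_x) = −16/(2·4.2426).
Point elasticity E = (dQ/dP_x)·(P_x/Q) = -1.8856 × 18/509.1177 ≈ -0.07.
|E| < 1, so demand is inelastic at this price.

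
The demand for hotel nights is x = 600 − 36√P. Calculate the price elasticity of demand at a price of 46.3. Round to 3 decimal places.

At P = 46.3, x = 355.0412.
dx/dP = −36/(2√P) = −36/(2·6.8044).
Point elasticity E = (dx/dP)·(P/x) = -2.6453 × 46.3/355.0412 ≈ -0.345.
|E| < 1, so demand is inelastic at this price.

-0.345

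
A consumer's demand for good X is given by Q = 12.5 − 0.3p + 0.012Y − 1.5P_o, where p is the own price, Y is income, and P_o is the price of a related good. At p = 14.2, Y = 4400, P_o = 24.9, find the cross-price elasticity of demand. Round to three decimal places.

Substituting, Q = 12.5 − 0.3(14.2) + 0.012(4400) − 1.5(24.9) = 12.5 − 4.26 + 52.8 − 37.35 = 23.69.
∂Q/∂P_o = −1.5, so E_xy = -1.5·(24.9/23.69) ≈ -1.577.
E_xy < 0: the goods are complements.

-1.577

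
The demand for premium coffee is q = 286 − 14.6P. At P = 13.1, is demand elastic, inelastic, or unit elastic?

elastic

At P = 13.1, q = 94.74.
dq/dP = −14.6.
Point elasticity E = (dq/dP)·(P/q) = -14.6 × 13.1/94.74 ≈ -2.019.
|E| ≈ 2.019 > 1, so demand is elastic.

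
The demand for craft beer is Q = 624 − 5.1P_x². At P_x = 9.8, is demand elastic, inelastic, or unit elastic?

At P_x = 9.8, Q = 134.196.
dQ/dP_x = −2·5.1·P_x = −99.96.
Point elasticity E = (dQ/dP_x)·(P_x/Q) = -99.96 × 9.8/134.196 ≈ -7.300.
|E| ≈ 7.300 > 1, so demand is elastic.

elastic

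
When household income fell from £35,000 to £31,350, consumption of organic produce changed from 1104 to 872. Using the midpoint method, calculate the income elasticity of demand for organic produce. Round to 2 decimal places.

%ΔQ = (872 − 1104)/[(1104+872)/2] = -232/988 ≈ -0.2348.
%ΔY = (31,350 − 35,000)/[(35,000+31,350)/2] = -3650/33175 ≈ -0.1100.
E_I = %ΔQ/%ΔY ≈ 2.13.
E_I > 1: normal good (luxury).

2.13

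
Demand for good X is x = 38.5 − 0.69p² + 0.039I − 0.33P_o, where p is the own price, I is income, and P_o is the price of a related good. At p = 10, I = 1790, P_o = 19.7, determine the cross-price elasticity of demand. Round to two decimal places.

-0.20

At the given point, x = 38.5 − 0.69(10)² + 0.039(1790) − 0.33(19.7) = 38.5 − 69 + 69.81 − 6.501 = 32.809.
∂x/∂P_o = −0.33, so E_xy = -0.33·(19.7/32.809) ≈ -0.20.
E_xy < 0: the goods are complements.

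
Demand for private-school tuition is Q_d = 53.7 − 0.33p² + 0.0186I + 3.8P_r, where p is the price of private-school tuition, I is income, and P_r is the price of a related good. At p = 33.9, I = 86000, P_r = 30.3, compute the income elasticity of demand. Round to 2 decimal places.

1.15

At the given point, Q_d = 53.7 − 0.33(33.9)² + 0.0186(86000) + 3.8(30.3) = 53.7 − 379.2393 + 1599.6 + 115.14 = 1389.2007.
∂Q_d/∂I = +0.0186, so E_I = 0.0186·(86000/1389.2007) ≈ 1.15.
E_I > 1: normal good (luxury).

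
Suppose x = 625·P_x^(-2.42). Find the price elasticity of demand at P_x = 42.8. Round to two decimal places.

For a Cobb–Douglas (constant-elasticity) form x = A·P_x^α·…, the elasticity with respect to P_x equals the exponent α at every point.
Here the exponent on P_x is -2.42, so the price elasticity of demand is -2.42.

-2.42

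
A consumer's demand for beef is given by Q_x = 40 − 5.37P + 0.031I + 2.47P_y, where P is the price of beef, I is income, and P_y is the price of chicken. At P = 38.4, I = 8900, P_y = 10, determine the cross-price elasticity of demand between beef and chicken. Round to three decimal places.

Evaluating quantity at (P, I, P_y) gives Q_x = 40 − 5.37(38.4) + 0.031(8900) + 2.47(10) = 40 − 206.208 + 275.9 + 24.7 = 134.392.
∂Q_x/∂P_y = +2.47, so E_xy = 2.47·(10/134.392) ≈ 0.184.
E_xy > 0: the goods are substitutes.

0.184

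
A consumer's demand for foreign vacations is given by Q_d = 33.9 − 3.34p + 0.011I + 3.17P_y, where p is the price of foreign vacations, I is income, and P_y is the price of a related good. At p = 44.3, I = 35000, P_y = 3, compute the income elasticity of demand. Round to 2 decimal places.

1.37

At the given point, Q_d = 33.9 − 3.34(44.3) + 0.011(35000) + 3.17(3) = 33.9 − 147.962 + 385 + 9.51 = 280.448.
∂Q_d/∂I = +0.011, so E_I = 0.011·(35000/280.448) ≈ 1.37.
E_I > 1: normal good (luxury).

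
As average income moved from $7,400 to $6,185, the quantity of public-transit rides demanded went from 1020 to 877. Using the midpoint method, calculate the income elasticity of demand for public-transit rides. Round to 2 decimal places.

%ΔQ = (877 − 1020)/[(1020+877)/2] = -143/948.5 ≈ -0.1508.
%ΔM = (6,185 − 7,400)/[(7,400+6,185)/2] = -1215/6792.5 ≈ -0.1789.
E_I = %ΔQ/%ΔM ≈ 0.84.
E_I ∈ (0,1): normal good (necessity).

0.84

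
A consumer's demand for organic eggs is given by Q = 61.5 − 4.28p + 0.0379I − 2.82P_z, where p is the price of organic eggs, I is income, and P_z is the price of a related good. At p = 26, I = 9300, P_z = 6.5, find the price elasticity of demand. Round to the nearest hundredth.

-0.39

At the given point, Q = 61.5 − 4.28(26) + 0.0379(9300) − 2.82(6.5) = 61.5 − 111.28 + 352.47 − 18.33 = 284.36.
∂Q/∂p = −4.28, so E_p = (−4.28)·(26/284.36) ≈ -0.39.
|E_p| < 1: demand is inelastic.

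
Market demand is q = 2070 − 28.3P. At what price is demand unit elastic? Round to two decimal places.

For linear demand q = a − bP, E = −bP/(a − bP). |E| = 1 ⇒ bP = a − bP ⇒ P = a/(2b).
P = 2070/(2·28.3) ≈ 36.57.

36.57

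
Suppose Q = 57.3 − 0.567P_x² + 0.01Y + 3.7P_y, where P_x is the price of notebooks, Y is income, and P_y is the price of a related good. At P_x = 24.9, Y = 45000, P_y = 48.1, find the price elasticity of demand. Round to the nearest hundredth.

-2.11

Evaluating quantity at (P_x, Y, P_y) gives Q = 57.3 − 0.567(24.9)² + 0.01(45000) + 3.7(48.1) = 57.3 − 351.5457 + 450 + 177.97 = 333.7243.
∂Q/∂P_x = −2·0.567·P_x = -28.2366, so E_p = -28.2366·(24.9/333.7243) ≈ -2.11.
|E_p| > 1: demand is elastic.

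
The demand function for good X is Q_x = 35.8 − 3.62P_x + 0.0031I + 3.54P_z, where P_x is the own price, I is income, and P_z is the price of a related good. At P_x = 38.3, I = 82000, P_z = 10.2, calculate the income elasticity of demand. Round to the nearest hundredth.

Evaluating quantity at (P_x, I, P_z) gives Q_x = 35.8 − 3.62(38.3) + 0.0031(82000) + 3.54(10.2) = 35.8 − 138.646 + 254.2 + 36.108 = 187.462.
∂Q_x/∂I = +0.0031, so E_I = 0.0031·(82000/187.462) ≈ 1.36.
E_I > 1: normal good (luxury).

1.36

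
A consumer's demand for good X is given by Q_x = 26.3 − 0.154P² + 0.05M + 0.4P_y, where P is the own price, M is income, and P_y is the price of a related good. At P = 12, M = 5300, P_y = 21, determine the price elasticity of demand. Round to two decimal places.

Evaluating quantity at (P, M, P_y) gives Q_x = 26.3 − 0.154(12)² + 0.05(5300) + 0.4(21) = 26.3 − 22.176 + 265 + 8.4 = 277.524.
∂Q_x/∂P = −2·0.154·P = -3.696, so E_p = -3.696·(12/277.524) ≈ -0.16.
|E_p| < 1: demand is inelastic.

-0.16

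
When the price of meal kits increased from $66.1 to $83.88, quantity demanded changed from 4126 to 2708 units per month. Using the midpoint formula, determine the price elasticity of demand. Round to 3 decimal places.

%Δq = (2708 − 4126)/[(4126 + 2708)/2] = -1418/3417 ≈ -0.4150.
%ΔP = (83.88 − 66.1)/[(66.1 + 83.88)/2] = 17.78/74.99 ≈ 0.2371.
Arc elasticity E = %Δq/%ΔP ≈ -0.4150/0.2371 ≈ -1.750.
|E| > 1: demand is elastic over this range.

-1.750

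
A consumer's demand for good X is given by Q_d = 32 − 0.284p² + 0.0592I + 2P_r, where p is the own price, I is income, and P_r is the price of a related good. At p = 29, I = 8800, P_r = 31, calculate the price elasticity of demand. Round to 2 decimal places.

Evaluating quantity at (p, I, P_r) gives Q_d = 32 − 0.284(29)² + 0.0592(8800) + 2(31) = 32 − 238.844 + 520.96 + 62 = 376.116.
∂Q_d/∂p = −2·0.284·p = -16.472, so E_p = -16.472·(29/376.116) ≈ -1.27.
|E_p| > 1: demand is elastic.

-1.27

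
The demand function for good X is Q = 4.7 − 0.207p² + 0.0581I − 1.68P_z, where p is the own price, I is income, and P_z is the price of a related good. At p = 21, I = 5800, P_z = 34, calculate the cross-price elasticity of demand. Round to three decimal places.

Q = 4.7 − 0.207(21)² + 0.0581(5800) − 1.68(34) = 4.7 − 91.287 + 336.98 − 57.12 = 193.273.
∂Q/∂P_z = −1.68, so E_xy = -1.68·(34/193.273) ≈ -0.296.
E_xy < 0: the goods are complements.

-0.296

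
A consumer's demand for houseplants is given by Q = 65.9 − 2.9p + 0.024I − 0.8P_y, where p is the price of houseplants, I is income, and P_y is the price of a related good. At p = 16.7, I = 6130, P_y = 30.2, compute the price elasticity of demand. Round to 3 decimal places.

-0.345

First evaluate Q: 65.9 − 2.9(16.7) + 0.024(6130) − 0.8(30.2) = 65.9 − 48.43 + 147.12 − 24.16 = 140.43.
∂Q/∂p = −2.9, so E_p = (−2.9)·(16.7/140.43) ≈ -0.345.
|E_p| < 1: demand is inelastic.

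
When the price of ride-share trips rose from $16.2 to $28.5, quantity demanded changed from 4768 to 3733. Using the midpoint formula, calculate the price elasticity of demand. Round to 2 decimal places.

-0.44

%ΔQ = (3733 − 4768)/[(4768 + 3733)/2] = -1035/4250.5 ≈ -0.2435.
%ΔP = (28.5 − 16.2)/[(16.2 + 28.5)/2] = 12.3/22.35 ≈ 0.5503.
Arc elasticity E = %ΔQ/%ΔP ≈ -0.2435/0.5503 ≈ -0.44.
|E| < 1: demand is inelastic over this range.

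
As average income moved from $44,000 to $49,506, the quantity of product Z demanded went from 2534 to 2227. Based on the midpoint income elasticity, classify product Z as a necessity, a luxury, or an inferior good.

inferior

%ΔQ = (2227 − 2534)/[(2534+2227)/2] = -307/2380.5 ≈ -0.1290.
%ΔY = (49,506 − 44,000)/[(44,000+49,506)/2] = 5506/46753 ≈ 0.1178.
E_I = %ΔQ/%ΔY ≈ -1.095.
E_I < 0: inferior good.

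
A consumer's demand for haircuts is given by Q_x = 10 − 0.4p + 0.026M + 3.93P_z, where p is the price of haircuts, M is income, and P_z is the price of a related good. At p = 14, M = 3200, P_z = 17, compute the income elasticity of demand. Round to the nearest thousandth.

0.539

Substituting, Q_x = 10 − 0.4(14) + 0.026(3200) + 3.93(17) = 10 − 5.6 + 83.2 + 66.81 = 154.41.
∂Q_x/∂M = +0.026, so E_I = 0.026·(3200/154.41) ≈ 0.539.
E_I ∈ (0,1): normal good (necessity).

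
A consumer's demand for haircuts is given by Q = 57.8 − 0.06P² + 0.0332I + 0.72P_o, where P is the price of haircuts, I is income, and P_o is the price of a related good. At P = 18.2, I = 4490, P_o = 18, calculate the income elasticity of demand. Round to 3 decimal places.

Substituting, Q = 57.8 − 0.06(18.2)² + 0.0332(4490) + 0.72(18) = 57.8 − 19.8744 + 149.068 + 12.96 = 199.9536.
∂Q/∂I = +0.0332, so E_I = 0.0332·(4490/199.9536) ≈ 0.746.
E_I ∈ (0,1): normal good (necessity).

0.746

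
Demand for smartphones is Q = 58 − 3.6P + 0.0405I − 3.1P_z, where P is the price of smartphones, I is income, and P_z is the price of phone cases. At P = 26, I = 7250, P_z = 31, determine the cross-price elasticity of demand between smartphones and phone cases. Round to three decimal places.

Substituting, Q = 58 − 3.6(26) + 0.0405(7250) − 3.1(31) = 58 − 93.6 + 293.625 − 96.1 = 161.925.
∂Q/∂P_z = −3.1, so E_xy = -3.1·(31/161.925) ≈ -0.593.
E_xy < 0: the goods are complements.

-0.593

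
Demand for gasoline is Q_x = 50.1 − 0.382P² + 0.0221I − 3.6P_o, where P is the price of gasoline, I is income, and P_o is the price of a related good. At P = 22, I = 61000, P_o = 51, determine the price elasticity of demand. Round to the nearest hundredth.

-0.36

Substituting, Q_x = 50.1 − 0.382(22)² + 0.0221(61000) − 3.6(51) = 50.1 − 184.888 + 1348.1 − 183.6 = 1029.712.
∂Q_x/∂P = −2·0.382·P = -16.808, so E_p = -16.808·(22/1029.712) ≈ -0.36.
|E_p| < 1: demand is inelastic.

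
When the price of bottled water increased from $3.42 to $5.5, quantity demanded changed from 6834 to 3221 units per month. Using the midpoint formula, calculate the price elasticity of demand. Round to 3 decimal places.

-1.541

%ΔQ = (3221 − 6834)/[(6834 + 3221)/2] = -3613/5027.5 ≈ -0.7186.
%Δp = (5.5 − 3.42)/[(3.42 + 5.5)/2] = 2.08/4.46 ≈ 0.4664.
Arc elasticity E = %ΔQ/%Δp ≈ -0.7186/0.4664 ≈ -1.541.
|E| > 1: demand is elastic over this range.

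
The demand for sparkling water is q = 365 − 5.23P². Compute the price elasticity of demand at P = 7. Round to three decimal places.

At P = 7, q = 108.73.
dq/dP = −2·5.23·P = −73.22.
Point elasticity E = (dq/dP)·(P/q) = -73.22 × 7/108.73 ≈ -4.714.
|E| > 1, so demand is elastic at this price.

-4.714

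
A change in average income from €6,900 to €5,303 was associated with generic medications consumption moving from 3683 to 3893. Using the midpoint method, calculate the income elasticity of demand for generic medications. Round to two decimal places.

%ΔQ = (3893 − 3683)/[(3683+3893)/2] = 210/3788 ≈ 0.0554.
%ΔM = (5,303 − 6,900)/[(6,900+5,303)/2] = -1597/6101.5 ≈ -0.2617.
E_I = %ΔQ/%ΔM ≈ -0.21.
E_I < 0: inferior good.

-0.21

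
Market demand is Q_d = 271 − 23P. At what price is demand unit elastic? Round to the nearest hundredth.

For linear demand Q_d = a − bP, E = −bP/(a − bP). |E| = 1 ⇒ bP = a − bP ⇒ P = a/(2b).
P = 271/(2·23) ≈ 5.89.

5.89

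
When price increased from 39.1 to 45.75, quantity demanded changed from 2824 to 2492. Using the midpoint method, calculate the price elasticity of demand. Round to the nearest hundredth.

%Δq = (2492 − 2824)/[(2824 + 2492)/2] = -332/2658 ≈ -0.1249.
%ΔP = (45.75 − 39.1)/[(39.1 + 45.75)/2] = 6.65/42.425 ≈ 0.1567.
Arc elasticity E = %Δq/%ΔP ≈ -0.1249/0.1567 ≈ -0.80.
|E| < 1: demand is inelastic over this range.

-0.80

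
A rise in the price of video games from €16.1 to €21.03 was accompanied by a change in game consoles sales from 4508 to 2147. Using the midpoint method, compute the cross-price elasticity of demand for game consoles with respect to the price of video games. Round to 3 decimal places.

%ΔQ_x = (2147 − 4508)/[(4508+2147)/2] = -2361/3327.5 ≈ -0.7095.
%ΔP_y = (21.03 − 16.1)/[(16.1+21.03)/2] ≈ 0.2656.
E_xy = -0.7095/0.2656 ≈ -2.672.
E_xy < 0, so game consoles and video games are complements.

-2.672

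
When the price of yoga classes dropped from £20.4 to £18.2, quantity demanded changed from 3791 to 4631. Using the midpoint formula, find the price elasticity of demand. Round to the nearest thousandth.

%Δq = (4631 − 3791)/[(3791 + 4631)/2] = 840/4211 ≈ 0.1995.
%ΔP = (18.2 − 20.4)/[(20.4 + 18.2)/2] = -2.2/19.3 ≈ -0.1140.
Arc elasticity E = %Δq/%ΔP ≈ 0.1995/-0.1140 ≈ -1.750.
|E| > 1: demand is elastic over this range.

-1.750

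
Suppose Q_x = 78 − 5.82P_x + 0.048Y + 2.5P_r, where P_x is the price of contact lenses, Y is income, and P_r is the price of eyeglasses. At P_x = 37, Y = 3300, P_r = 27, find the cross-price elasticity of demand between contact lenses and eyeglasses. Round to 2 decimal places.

0.76

Evaluating quantity at (P_x, Y, P_r) gives Q_x = 78 − 5.82(37) + 0.048(3300) + 2.5(27) = 78 − 215.34 + 158.4 + 67.5 = 88.56.
∂Q_x/∂P_r = +2.5, so E_xy = 2.5·(27/88.56) ≈ 0.76.
E_xy > 0: the goods are substitutes.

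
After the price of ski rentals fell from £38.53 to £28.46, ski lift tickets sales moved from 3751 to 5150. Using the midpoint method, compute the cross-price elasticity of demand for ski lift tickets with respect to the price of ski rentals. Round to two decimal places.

%ΔQ_x = (5150 − 3751)/[(3751+5150)/2] = 1399/4450.5 ≈ 0.3143.
%ΔP_y = (28.46 − 38.53)/[(38.53+28.46)/2] ≈ -0.3006.
E_xy = 0.3143/-0.3006 ≈ -1.05.
E_xy < 0, so ski lift tickets and ski rentals are complements.

-1.05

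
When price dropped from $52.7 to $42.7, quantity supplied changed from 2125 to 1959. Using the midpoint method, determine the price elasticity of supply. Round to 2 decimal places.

0.39

%Δq = (1959 − 2125)/[(2125 + 1959)/2] = -166/2042 ≈ -0.0813.
%ΔP = (42.7 − 52.7)/[(52.7 + 42.7)/2] = -10/47.7 ≈ -0.2096.
Arc elasticity E = %Δq/%ΔP ≈ -0.0813/-0.2096 ≈ 0.39.
|E| < 1: supply is inelastic over this range.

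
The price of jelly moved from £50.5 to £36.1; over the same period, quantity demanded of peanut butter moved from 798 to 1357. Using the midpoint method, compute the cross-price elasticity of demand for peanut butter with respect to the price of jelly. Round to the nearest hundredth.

%ΔQ_x = (1357 − 798)/[(798+1357)/2] = 559/1077.5 ≈ 0.5188.
%ΔP_y = (36.1 − 50.5)/[(50.5+36.1)/2] ≈ -0.3326.
E_xy = 0.5188/-0.3326 ≈ -1.56.
E_xy < 0, so peanut butter and jelly are complements.

-1.56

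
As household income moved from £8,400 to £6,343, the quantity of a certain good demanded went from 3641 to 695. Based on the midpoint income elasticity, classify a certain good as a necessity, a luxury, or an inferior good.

%ΔQ = (695 − 3641)/[(3641+695)/2] = -2946/2168 ≈ -1.3589.
%ΔI = (6,343 − 8,400)/[(8,400+6,343)/2] = -2057/7371.5 ≈ -0.2790.
E_I = %ΔQ/%ΔI ≈ 4.870.
E_I > 1: normal good (luxury).

luxury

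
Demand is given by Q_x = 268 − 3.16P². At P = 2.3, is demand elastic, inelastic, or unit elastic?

inelastic

At P = 2.3, Q_x = 251.2836.
dQ_x/dP = −2·3.16·P = −14.536.
Point elasticity E = (dQ_x/dP)·(P/Q_x) = -14.536 × 2.3/251.2836 ≈ -0.133.
|E| ≈ 0.133 < 1, so demand is inelastic.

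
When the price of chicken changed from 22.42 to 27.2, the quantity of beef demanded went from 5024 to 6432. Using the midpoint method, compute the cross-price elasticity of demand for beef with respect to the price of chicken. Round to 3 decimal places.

1.276

%ΔQ_x = (6432 − 5024)/[(5024+6432)/2] = 1408/5728 ≈ 0.2458.
%ΔP_y = (27.2 − 22.42)/[(22.42+27.2)/2] ≈ 0.1927.
E_xy = 0.2458/0.1927 ≈ 1.276.
E_xy > 0, so beef and chicken are substitutes.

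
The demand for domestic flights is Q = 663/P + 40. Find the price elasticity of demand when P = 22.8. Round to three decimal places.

At P = 22.8, Q = 69.0789.
dQ/dP = −663/P² = −1.2754.
Point elasticity E = (dQ/dP)·(P/Q) = -1.2754 × 22.8/69.0789 ≈ -0.421.
|E| < 1, so demand is inelastic at this price.

-0.421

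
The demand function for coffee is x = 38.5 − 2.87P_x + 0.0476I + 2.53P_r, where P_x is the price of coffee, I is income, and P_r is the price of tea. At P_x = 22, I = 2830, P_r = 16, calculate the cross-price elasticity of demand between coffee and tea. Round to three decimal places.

x = 38.5 − 2.87(22) + 0.0476(2830) + 2.53(16) = 38.5 − 63.14 + 134.708 + 40.48 = 150.548.
∂x/∂P_r = +2.53, so E_xy = 2.53·(16/150.548) ≈ 0.269.
E_xy > 0: the goods are substitutes.

0.269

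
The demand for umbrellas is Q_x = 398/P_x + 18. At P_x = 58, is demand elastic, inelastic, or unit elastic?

inelastic

At P_x = 58, Q_x = 24.8621.
dQ_x/dP_x = −398/P_x² = −0.1183.
Point elasticity E = (dQ_x/dP_x)·(P_x/Q_x) = -0.1183 × 58/24.8621 ≈ -0.276.
|E| ≈ 0.276 < 1, so demand is inelastic.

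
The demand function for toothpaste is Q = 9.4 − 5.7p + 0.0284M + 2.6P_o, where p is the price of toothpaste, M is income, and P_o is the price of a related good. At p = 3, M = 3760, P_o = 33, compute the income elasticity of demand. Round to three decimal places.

0.578

Substituting, Q = 9.4 − 5.7(3) + 0.0284(3760) + 2.6(33) = 9.4 − 17.1 + 106.784 + 85.8 = 184.884.
∂Q/∂M = +0.0284, so E_I = 0.0284·(3760/184.884) ≈ 0.578.
E_I ∈ (0,1): normal good (necessity).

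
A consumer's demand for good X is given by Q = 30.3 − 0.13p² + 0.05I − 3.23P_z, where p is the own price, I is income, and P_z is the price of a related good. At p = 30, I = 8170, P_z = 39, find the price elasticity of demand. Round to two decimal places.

-1.19

At the given point, Q = 30.3 − 0.13(30)² + 0.05(8170) − 3.23(39) = 30.3 − 117 + 408.5 − 125.97 = 195.83.
∂Q/∂p = −2·0.13·p = -7.8, so E_p = -7.8·(30/195.83) ≈ -1.19.
|E_p| > 1: demand is elastic.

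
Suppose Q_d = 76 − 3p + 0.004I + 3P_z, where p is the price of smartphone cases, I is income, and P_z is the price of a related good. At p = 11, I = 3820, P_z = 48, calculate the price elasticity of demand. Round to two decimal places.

-0.16

Substituting, Q_d = 76 − 3(11) + 0.004(3820) + 3(48) = 76 − 33 + 15.28 + 144 = 202.28.
∂Q_d/∂p = −3, so E_p = (−3)·(11/202.28) ≈ -0.16.
|E_p| < 1: demand is inelastic.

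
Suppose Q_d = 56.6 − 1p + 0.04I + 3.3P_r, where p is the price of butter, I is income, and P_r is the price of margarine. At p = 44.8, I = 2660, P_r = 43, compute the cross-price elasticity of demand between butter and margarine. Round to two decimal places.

0.55

First evaluate Q_d: 56.6 − 1(44.8) + 0.04(2660) + 3.3(43) = 56.6 − 44.8 + 106.4 + 141.9 = 260.1.
∂Q_d/∂P_r = +3.3, so E_xy = 3.3·(43/260.1) ≈ 0.55.
E_xy > 0: the goods are substitutes.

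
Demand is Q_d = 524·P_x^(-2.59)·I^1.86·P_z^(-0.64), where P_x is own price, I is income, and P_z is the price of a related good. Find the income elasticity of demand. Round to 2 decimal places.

1.86

For a Cobb–Douglas (constant-elasticity) form Q_d = A·I^α·…, the elasticity with respect to I equals the exponent α at every point.
Here the exponent on I is 1.86, so the income elasticity of demand is 1.86.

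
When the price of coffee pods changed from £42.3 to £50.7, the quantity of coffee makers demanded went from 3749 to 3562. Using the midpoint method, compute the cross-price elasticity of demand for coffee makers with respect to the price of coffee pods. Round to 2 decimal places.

-0.28

%ΔQ_x = (3562 − 3749)/[(3749+3562)/2] = -187/3655.5 ≈ -0.0512.
%ΔP_y = (50.7 − 42.3)/[(42.3+50.7)/2] ≈ 0.1806.
E_xy = -0.0512/0.1806 ≈ -0.28.
E_xy < 0, so coffee makers and coffee pods are complements.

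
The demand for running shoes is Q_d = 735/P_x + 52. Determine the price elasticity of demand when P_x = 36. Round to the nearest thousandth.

At P_x = 36, Q_d = 72.4167.
dQ_d/dP_x = −735/P_x² = −0.5671.
Point elasticity E = (dQ_d/dP_x)·(P_x/Q_d) = -0.5671 × 36/72.4167 ≈ -0.282.
|E| < 1, so demand is inelastic at this price.

-0.282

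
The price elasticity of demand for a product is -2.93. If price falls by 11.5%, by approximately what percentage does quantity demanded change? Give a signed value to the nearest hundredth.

33.70

%ΔQ ≈ E × %ΔP = (-2.93) × (-11.5%) ≈ 33.70%.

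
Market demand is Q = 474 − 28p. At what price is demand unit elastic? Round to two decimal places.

For linear demand Q = a − bp, E = −bp/(a − bp). |E| = 1 ⇒ bp = a − bp ⇒ p = a/(2b).
p = 474/(2·28) ≈ 8.46.

8.46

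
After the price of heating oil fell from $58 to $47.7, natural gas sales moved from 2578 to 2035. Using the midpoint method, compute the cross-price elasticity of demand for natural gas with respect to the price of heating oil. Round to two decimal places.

%ΔQ_x = (2035 − 2578)/[(2578+2035)/2] = -543/2306.5 ≈ -0.2354.
%ΔP_y = (47.7 − 58)/[(58+47.7)/2] ≈ -0.1949.
E_xy = -0.2354/-0.1949 ≈ 1.21.
E_xy > 0, so natural gas and heating oil are substitutes.

1.21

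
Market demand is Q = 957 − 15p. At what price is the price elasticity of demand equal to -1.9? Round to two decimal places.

41.80

Set −bp/(a − bp) = −1.9 ⇒ bp = 1.9(a − bp) ⇒ bp(1+1.9) = 1.9·a.
p = 1.9·957/(15·2.9) = 41.80.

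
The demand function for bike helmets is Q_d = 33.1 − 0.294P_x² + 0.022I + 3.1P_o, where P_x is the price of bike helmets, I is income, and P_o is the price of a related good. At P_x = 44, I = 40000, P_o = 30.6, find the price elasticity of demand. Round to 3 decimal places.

Q_d = 33.1 − 0.294(44)² + 0.022(40000) + 3.1(30.6) = 33.1 − 569.184 + 880 + 94.86 = 438.776.
∂Q_d/∂P_x = −2·0.294·P_x = -25.872, so E_p = -25.872·(44/438.776) ≈ -2.594.
|E_p| > 1: demand is elastic.

-2.594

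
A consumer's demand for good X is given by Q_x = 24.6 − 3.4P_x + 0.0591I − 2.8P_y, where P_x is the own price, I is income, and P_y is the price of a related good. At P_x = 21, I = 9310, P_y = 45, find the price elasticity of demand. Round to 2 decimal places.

-0.19

At the given point, Q_x = 24.6 − 3.4(21) + 0.0591(9310) − 2.8(45) = 24.6 − 71.4 + 550.221 − 126 = 377.421.
∂Q_x/∂P_x = −3.4, so E_p = (−3.4)·(21/377.421) ≈ -0.19.
|E_p| < 1: demand is inelastic.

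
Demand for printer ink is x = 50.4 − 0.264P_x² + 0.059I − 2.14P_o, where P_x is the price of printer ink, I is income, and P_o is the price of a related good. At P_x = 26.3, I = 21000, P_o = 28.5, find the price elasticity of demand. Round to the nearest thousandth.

Substituting, x = 50.4 − 0.264(26.3)² + 0.059(21000) − 2.14(28.5) = 50.4 − 182.6062 + 1239 − 60.99 = 1045.8038.
∂x/∂P_x = −2·0.264·P_x = -13.8864, so E_p = -13.8864·(26.3/1045.8038) ≈ -0.349.
|E_p| < 1: demand is inelastic.

-0.349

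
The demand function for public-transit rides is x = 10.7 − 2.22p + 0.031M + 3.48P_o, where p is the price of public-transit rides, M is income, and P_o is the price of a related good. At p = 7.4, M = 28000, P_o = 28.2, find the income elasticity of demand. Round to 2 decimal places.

0.90

Substituting, x = 10.7 − 2.22(7.4) + 0.031(28000) + 3.48(28.2) = 10.7 − 16.428 + 868 + 98.136 = 960.408.
∂x/∂M = +0.031, so E_I = 0.031·(28000/960.408) ≈ 0.90.
E_I ∈ (0,1): normal good (necessity).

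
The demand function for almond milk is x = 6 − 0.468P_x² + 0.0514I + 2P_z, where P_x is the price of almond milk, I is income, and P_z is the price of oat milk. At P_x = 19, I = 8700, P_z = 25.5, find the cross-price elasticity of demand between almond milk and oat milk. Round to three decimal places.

Substituting, x = 6 − 0.468(19)² + 0.0514(8700) + 2(25.5) = 6 − 168.948 + 447.18 + 51 = 335.232.
∂x/∂P_z = +2, so E_xy = 2·(25.5/335.232) ≈ 0.152.
E_xy > 0: the goods are substitutes.

0.152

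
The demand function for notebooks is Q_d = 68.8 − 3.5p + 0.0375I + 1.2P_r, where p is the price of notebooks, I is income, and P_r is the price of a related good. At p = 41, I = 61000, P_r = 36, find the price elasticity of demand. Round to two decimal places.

First evaluate Q_d: 68.8 − 3.5(41) + 0.0375(61000) + 1.2(36) = 68.8 − 143.5 + 2287.5 + 43.2 = 2256.
∂Q_d/∂p = −3.5, so E_p = (−3.5)·(41/2256) ≈ -0.06.
|E_p| < 1: demand is inelastic.

-0.06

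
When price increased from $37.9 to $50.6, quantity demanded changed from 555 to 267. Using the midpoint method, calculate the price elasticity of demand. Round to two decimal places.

-2.44

%Δq = (267 − 555)/[(555 + 267)/2] = -288/411 ≈ -0.7007.
%Δp = (50.6 − 37.9)/[(37.9 + 50.6)/2] = 12.7/44.25 ≈ 0.2870.
Arc elasticity E = %Δq/%Δp ≈ -0.7007/0.2870 ≈ -2.44.
|E| > 1: demand is elastic over this range.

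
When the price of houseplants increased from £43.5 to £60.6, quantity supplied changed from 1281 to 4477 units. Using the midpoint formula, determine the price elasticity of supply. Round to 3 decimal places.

%ΔQ = (4477 − 1281)/[(1281 + 4477)/2] = 3196/2879 ≈ 1.1101.
%Δp = (60.6 − 43.5)/[(43.5 + 60.6)/2] = 17.1/52.05 ≈ 0.3285.
Arc elasticity E = %ΔQ/%Δp ≈ 1.1101/0.3285 ≈ 3.379.
|E| > 1: supply is elastic over this range.

3.379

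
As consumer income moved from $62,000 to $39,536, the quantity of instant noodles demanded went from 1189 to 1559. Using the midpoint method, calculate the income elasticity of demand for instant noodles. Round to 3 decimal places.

%ΔQ = (1559 − 1189)/[(1189+1559)/2] = 370/1374 ≈ 0.2693.
%ΔY = (39,536 − 62,000)/[(62,000+39,536)/2] = -22464/50768 ≈ -0.4425.
E_I = %ΔQ/%ΔY ≈ -0.609.
E_I < 0: inferior good.

-0.609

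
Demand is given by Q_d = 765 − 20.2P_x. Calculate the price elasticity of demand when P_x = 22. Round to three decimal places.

-1.386

At P_x = 22, Q_d = 320.6.
dQ_d/dP_x = −20.2.
Point elasticity E = (dQ_d/dP_x)·(P_x/Q_d) = -20.2 × 22/320.6 ≈ -1.386.
|E| > 1, so demand is elastic at this price.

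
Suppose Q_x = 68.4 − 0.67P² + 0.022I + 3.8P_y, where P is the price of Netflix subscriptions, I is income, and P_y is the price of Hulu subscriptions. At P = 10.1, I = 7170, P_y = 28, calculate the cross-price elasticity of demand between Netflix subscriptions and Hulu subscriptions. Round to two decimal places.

0.40

At the given point, Q_x = 68.4 − 0.67(10.1)² + 0.022(7170) + 3.8(28) = 68.4 − 68.3467 + 157.74 + 106.4 = 264.1933.
∂Q_x/∂P_y = +3.8, so E_xy = 3.8·(28/264.1933) ≈ 0.40.
E_xy > 0: the goods are substitutes.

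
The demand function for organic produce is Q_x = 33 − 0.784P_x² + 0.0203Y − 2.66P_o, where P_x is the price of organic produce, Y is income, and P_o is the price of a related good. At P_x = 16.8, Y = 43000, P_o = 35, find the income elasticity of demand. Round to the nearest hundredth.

1.48

Q_x = 33 − 0.784(16.8)² + 0.0203(43000) − 2.66(35) = 33 − 221.2762 + 872.9 − 93.1 = 591.5238.
∂Q_x/∂Y = +0.0203, so E_I = 0.0203·(43000/591.5238) ≈ 1.48.
E_I > 1: normal good (luxury).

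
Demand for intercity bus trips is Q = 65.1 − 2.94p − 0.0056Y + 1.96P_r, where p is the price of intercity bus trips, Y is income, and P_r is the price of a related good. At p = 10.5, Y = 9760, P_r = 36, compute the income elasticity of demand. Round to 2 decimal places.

At the given point, Q = 65.1 − 2.94(10.5) − 0.0056(9760) + 1.96(36) = 65.1 − 30.87 − 54.656 + 70.56 = 50.134.
∂Q/∂Y = −0.0056, so E_I = -0.0056·(9760/50.134) ≈ -1.09.
E_I < 0: inferior good.

-1.09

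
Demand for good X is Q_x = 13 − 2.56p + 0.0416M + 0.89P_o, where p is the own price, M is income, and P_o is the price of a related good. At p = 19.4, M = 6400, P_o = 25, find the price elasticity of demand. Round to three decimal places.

Evaluating quantity at (p, M, P_o) gives Q_x = 13 − 2.56(19.4) + 0.0416(6400) + 0.89(25) = 13 − 49.664 + 266.24 + 22.25 = 251.826.
∂Q_x/∂p = −2.56, so E_p = (−2.56)·(19.4/251.826) ≈ -0.197.
|E_p| < 1: demand is inelastic.

-0.197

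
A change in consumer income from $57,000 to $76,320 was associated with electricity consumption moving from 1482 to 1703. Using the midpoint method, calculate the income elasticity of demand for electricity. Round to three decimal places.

%ΔQ = (1703 − 1482)/[(1482+1703)/2] = 221/1592.5 ≈ 0.1388.
%ΔY = (76,320 − 57,000)/[(57,000+76,320)/2] = 19320/66660 ≈ 0.2898.
E_I = %ΔQ/%ΔY ≈ 0.479.
E_I ∈ (0,1): normal good (necessity).

0.479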